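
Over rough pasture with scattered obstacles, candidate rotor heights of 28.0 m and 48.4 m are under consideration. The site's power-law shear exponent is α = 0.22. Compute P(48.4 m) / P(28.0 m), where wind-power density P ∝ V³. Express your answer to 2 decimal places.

1.44

Speed ratio: V_B/V_A = (z_B/z_A)^α = (48.4/28.0)^0.22 = (1.7286)^0.22 = 1.12795
Power-density ratio: P_B/P_A = (V_B/V_A)³ = (1.12795)³ = 1.43507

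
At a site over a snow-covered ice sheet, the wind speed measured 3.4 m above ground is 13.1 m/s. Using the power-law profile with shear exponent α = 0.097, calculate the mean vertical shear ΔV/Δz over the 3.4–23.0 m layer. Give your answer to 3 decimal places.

0.136 m/s/m

Power law: V₂ = V₁ · (z₂/z₁)^α = 13.1 × (6.7647)^0.097 = 15.7690 m/s
ΔV/Δz = (15.7690 − 13.1)/(23.0 − 3.4) = 2.6690/19.6000 = 0.13618 m/s/m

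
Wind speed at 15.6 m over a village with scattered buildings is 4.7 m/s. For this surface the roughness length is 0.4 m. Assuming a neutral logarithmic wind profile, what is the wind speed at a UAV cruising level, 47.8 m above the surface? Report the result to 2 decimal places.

6.14 m/s

Log law: V(z) ∝ ln(z/z₀), so V₂/V₁ = ln(z₂/z₀) / ln(z₁/z₀).
ln(47.8/0.4) = 4.7833, ln(15.6/0.4) = 3.6636
V₂ = 4.7 × 4.7833/3.6636 = 4.7 × 1.3056 = 6.1365 m/s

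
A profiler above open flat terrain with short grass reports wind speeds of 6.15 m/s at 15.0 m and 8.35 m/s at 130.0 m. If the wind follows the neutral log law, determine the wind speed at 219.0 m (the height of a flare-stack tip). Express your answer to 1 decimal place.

Log law: V ∝ ln(z/z₀). From the pair, with r = V₁/V₂ = 0.73653,
ln z₀ = (ln z₁ − r·ln z₂)/(1 − r) = (2.7081 − 0.73653×4.8675)/0.26347 = -3.3287 → z₀ = 0.03584 m
V₃ = V₁ · ln(z₃/z₀)/ln(z₁/z₀) = 6.15 × 8.7178/6.0367 = 8.8813 m/s

8.9 m/s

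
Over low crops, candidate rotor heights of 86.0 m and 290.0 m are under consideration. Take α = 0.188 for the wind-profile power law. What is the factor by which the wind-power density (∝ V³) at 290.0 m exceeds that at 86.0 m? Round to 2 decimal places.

1.98

Speed ratio: V_B/V_A = (z_B/z_A)^α = (290.0/86.0)^0.188 = (3.3721)^0.188 = 1.25674
Power-density ratio: P_B/P_A = (V_B/V_A)³ = (1.25674)³ = 1.98488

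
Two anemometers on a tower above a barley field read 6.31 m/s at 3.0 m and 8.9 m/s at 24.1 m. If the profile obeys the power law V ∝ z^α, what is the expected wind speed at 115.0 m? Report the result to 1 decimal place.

11.5 m/s

First find α: α = ln(V₂/V₁)/ln(z₂/z₁) = ln(8.9/6.31)/ln(24.1/3.0) = 0.34392/2.08360 = 0.1651
Extrapolate from 24.1 m to 115.0 m: V₃ = 8.9 × (115.0/24.1)^0.1651 = 8.9 × 1.2943 = 11.5189 m/s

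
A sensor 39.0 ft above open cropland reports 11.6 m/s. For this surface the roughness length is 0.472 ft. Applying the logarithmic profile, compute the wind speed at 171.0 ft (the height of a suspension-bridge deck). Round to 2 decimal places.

Log law: V(z) ∝ ln(z/z₀), so V₂/V₁ = ln(z₂/z₀) / ln(z₁/z₀).
ln(171.0/0.472) = 5.8924, ln(39.0/0.472) = 4.4143
V₂ = 11.6 × 5.8924/4.4143 = 11.6 × 1.3348 = 15.4842 m/s

15.48 m/s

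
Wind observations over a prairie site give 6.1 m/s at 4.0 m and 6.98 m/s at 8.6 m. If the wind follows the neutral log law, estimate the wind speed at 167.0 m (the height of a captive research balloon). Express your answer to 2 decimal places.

Log law: V ∝ ln(z/z₀). From the pair, with r = V₁/V₂ = 0.87393,
ln z₀ = (ln z₁ − r·ln z₂)/(1 − r) = (1.3863 − 0.87393×2.1518)/0.12607 = -3.9198 → z₀ = 0.01985 m
V₃ = V₁ · ln(z₃/z₀)/ln(z₁/z₀) = 6.1 × 9.0378/5.3061 = 10.3901 m/s

10.39 m/s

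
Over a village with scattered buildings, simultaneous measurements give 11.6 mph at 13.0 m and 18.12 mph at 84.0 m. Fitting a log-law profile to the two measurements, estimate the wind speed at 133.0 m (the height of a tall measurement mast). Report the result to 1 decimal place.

19.7 mph

Log law: V ∝ ln(z/z₀). From the pair, with r = V₁/V₂ = 0.64018,
ln z₀ = (ln z₁ − r·ln z₂)/(1 − r) = (2.5649 − 0.64018×4.4308)/0.35982 = -0.7547 → z₀ = 0.4702 m
V₃ = V₁ · ln(z₃/z₀)/ln(z₁/z₀) = 11.6 × 5.6450/3.3196 = 19.7258 mph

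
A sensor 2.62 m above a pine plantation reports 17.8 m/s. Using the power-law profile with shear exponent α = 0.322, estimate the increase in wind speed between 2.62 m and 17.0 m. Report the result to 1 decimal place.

Power law: V₂ = V₁ · (z₂/z₁)^α = 17.8 × (6.4885)^0.322 = 32.5036 m/s
ΔV = 32.5036 − 17.8 = 14.7036 m/s

14.7 m/s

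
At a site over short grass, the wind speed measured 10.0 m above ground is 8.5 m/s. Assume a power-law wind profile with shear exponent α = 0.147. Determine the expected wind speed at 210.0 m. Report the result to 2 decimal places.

Power-law profile: V₂ = V₁ · (z₂/z₁)^α
V₂ = 8.5 × (210.0/10.0)^0.147 = 8.5 × (21.0000)^0.147
    = 8.5 × 1.5645 = 13.2980 m/s

13.30 m/s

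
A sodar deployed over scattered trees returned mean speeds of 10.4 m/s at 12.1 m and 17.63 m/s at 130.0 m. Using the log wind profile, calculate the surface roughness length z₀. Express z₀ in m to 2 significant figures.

Log law: V(z) ∝ ln(z/z₀). With r = V₁/V₂ = 10.4/17.63 = 0.58990,
r · ln(z₂/z₀) = ln(z₁/z₀) ⇒ ln z₀ = (ln z₁ − r·ln z₂)/(1 − r)
ln z₀ = (2.49321 − 0.58990×4.86753) / 0.41010 = -0.9222
z₀ = exp(-0.9222) = 0.3977 m

z₀ ≈ 0.40 m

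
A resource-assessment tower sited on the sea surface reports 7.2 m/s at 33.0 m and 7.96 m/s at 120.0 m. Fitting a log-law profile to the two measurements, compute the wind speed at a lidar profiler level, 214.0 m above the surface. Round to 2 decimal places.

8.30 m/s

Log law: V ∝ ln(z/z₀). From the pair, with r = V₁/V₂ = 0.90452,
ln z₀ = (ln z₁ − r·ln z₂)/(1 − r) = (3.4965 − 0.90452×4.7875)/0.09548 = -8.7339 → z₀ = 0.0001610 m
V₃ = V₁ · ln(z₃/z₀)/ln(z₁/z₀) = 7.2 × 14.0998/12.2304 = 8.3006 m/s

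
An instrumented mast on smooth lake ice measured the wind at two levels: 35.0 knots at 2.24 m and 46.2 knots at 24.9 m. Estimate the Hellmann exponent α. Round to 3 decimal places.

α ≈ 0.115

Power law: V₂/V₁ = (z₂/z₁)^α ⇒ α = ln(V₂/V₁) / ln(z₂/z₁)
α = ln(46.2/35.0) / ln(24.9/2.24) = ln(1.3200) / ln(11.1161)
  = 0.27763 / 2.40839 = 0.11528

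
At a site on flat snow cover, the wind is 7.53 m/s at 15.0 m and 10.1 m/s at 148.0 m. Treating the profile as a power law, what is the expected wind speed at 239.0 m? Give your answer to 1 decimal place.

First find α: α = ln(V₂/V₁)/ln(z₂/z₁) = ln(10.1/7.53)/ln(148.0/15.0) = 0.29364/2.28916 = 0.1283
Extrapolate from 148.0 m to 239.0 m: V₃ = 10.1 × (239.0/148.0)^0.1283 = 10.1 × 1.0634 = 10.7404 m/s

10.7 m/s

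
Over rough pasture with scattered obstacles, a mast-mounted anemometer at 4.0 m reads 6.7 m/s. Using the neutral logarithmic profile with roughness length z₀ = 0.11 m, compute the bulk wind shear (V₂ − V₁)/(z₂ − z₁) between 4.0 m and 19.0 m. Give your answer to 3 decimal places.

0.194 m/s/m

Log law: V₂ = V₁ · ln(z₂/z₀)/ln(z₁/z₀) = 6.7 × 5.1517/3.5936 = 9.6051 m/s
ΔV/Δz = (9.6051 − 6.7)/(19.0 − 4.0) = 2.9051/15.0000 = 0.19367 m/s/m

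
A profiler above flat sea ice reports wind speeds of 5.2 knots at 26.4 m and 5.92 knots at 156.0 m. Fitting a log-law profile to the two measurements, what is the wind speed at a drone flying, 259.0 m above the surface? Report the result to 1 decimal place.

6.1 knots

Log law: V ∝ ln(z/z₀). From the pair, with r = V₁/V₂ = 0.87838,
ln z₀ = (ln z₁ − r·ln z₂)/(1 − r) = (3.2734 − 0.87838×5.0499)/0.12162 = -9.5569 → z₀ = 0.00007071 m
V₃ = V₁ · ln(z₃/z₀)/ln(z₁/z₀) = 5.2 × 15.1137/12.8302 = 6.1255 knots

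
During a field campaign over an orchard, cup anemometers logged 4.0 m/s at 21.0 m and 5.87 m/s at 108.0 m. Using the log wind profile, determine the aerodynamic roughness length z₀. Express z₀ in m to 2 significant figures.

Log law: V(z) ∝ ln(z/z₀). With r = V₁/V₂ = 4.0/5.87 = 0.68143,
r · ln(z₂/z₀) = ln(z₁/z₀) ⇒ ln z₀ = (ln z₁ − r·ln z₂)/(1 − r)
ln z₀ = (3.04452 − 0.68143×4.68213) / 0.31857 = -0.4584
z₀ = exp(-0.4584) = 0.6323 m

z₀ ≈ 0.63 m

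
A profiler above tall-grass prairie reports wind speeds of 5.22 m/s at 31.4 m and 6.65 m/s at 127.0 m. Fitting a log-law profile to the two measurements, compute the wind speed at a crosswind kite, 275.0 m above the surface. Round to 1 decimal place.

7.4 m/s

Log law: V ∝ ln(z/z₀). From the pair, with r = V₁/V₂ = 0.78496,
ln z₀ = (ln z₁ − r·ln z₂)/(1 − r) = (3.4468 − 0.78496×4.8442)/0.21504 = -1.6541 → z₀ = 0.1913 m
V₃ = V₁ · ln(z₃/z₀)/ln(z₁/z₀) = 5.22 × 7.2709/5.1009 = 7.4406 m/s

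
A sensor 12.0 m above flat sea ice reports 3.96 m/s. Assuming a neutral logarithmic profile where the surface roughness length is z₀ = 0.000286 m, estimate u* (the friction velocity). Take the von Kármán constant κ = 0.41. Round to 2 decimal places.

u* ≈ 0.15 m/s

Log law: V(z) = (u*/κ) · ln(z/z₀) ⇒ u* = κ · V / ln(z/z₀)
u* = 0.41 × 3.96 / ln(12.0/0.000286) = 0.41 × 3.96 / 10.6444
   = 1.6236 / 10.6444 = 0.1525 m/s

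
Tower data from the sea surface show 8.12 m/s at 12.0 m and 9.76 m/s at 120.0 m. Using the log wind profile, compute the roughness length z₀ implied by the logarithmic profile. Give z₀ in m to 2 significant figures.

z₀ ≈ 0.00013 m

Log law: V(z) ∝ ln(z/z₀). With r = V₁/V₂ = 8.12/9.76 = 0.83197,
r · ln(z₂/z₀) = ln(z₁/z₀) ⇒ ln z₀ = (ln z₁ − r·ln z₂)/(1 − r)
ln z₀ = (2.48491 − 0.83197×4.78749) / 0.16803 = -8.9157
z₀ = exp(-8.9157) = 0.0001343 m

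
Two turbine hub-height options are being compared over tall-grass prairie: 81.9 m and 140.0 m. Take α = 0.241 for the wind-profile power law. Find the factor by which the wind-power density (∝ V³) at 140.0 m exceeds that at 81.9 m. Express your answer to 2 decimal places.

1.47

Speed ratio: V_B/V_A = (z_B/z_A)^α = (140.0/81.9)^0.241 = (1.7094)^0.241 = 1.13793
Power-density ratio: P_B/P_A = (V_B/V_A)³ = (1.13793)³ = 1.47349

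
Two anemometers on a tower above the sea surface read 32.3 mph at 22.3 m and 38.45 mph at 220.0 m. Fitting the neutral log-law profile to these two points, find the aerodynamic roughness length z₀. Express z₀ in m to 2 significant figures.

z₀ ≈ 0.00013 m

Log law: V(z) ∝ ln(z/z₀). With r = V₁/V₂ = 32.3/38.45 = 0.84005,
r · ln(z₂/z₀) = ln(z₁/z₀) ⇒ ln z₀ = (ln z₁ − r·ln z₂)/(1 − r)
ln z₀ = (3.10459 − 0.84005×5.39363) / 0.15995 = -8.9175
z₀ = exp(-8.9175) = 0.0001340 m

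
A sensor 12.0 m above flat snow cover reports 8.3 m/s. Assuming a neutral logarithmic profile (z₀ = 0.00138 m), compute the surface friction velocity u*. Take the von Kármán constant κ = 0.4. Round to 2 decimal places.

u* ≈ 0.37 m/s

Log law: V(z) = (u*/κ) · ln(z/z₀) ⇒ u* = κ · V / ln(z/z₀)
u* = 0.4 × 8.3 / ln(12.0/0.00138) = 0.4 × 8.3 / 9.0706
   = 3.3200 / 9.0706 = 0.3660 m/s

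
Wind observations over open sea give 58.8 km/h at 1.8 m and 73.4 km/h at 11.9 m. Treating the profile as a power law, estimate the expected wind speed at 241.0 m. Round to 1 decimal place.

First find α: α = ln(V₂/V₁)/ln(z₂/z₁) = ln(73.4/58.8)/ln(11.9/1.8) = 0.22178/1.88875 = 0.1174
Extrapolate from 11.9 m to 241.0 m: V₃ = 73.4 × (241.0/11.9)^0.1174 = 73.4 × 1.4237 = 104.4973 km/h

104.5 km/h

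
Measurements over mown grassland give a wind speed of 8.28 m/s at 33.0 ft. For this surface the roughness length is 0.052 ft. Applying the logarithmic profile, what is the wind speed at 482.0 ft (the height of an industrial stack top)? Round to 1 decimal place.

Log law: V(z) ∝ ln(z/z₀), so V₂/V₁ = ln(z₂/z₀) / ln(z₁/z₀).
ln(482.0/0.052) = 9.1345, ln(33.0/0.052) = 6.4530
V₂ = 8.28 × 9.1345/6.4530 = 8.28 × 1.4155 = 11.7206 m/s

11.7 m/s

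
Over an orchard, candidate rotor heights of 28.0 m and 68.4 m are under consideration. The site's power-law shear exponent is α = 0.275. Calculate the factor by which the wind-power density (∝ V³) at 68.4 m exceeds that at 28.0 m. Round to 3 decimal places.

2.089

Speed ratio: V_B/V_A = (z_B/z_A)^α = (68.4/28.0)^0.275 = (2.4429)^0.275 = 1.27842
Power-density ratio: P_B/P_A = (V_B/V_A)³ = (1.27842)³ = 2.08937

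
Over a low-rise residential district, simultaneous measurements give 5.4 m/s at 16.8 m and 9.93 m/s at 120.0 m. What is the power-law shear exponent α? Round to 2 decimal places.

Power law: V₂/V₁ = (z₂/z₁)^α ⇒ α = ln(V₂/V₁) / ln(z₂/z₁)
α = ln(9.93/5.4) / ln(120.0/16.8) = ln(1.8389) / ln(7.1429)
  = 0.60916 / 1.96611 = 0.30983

α ≈ 0.31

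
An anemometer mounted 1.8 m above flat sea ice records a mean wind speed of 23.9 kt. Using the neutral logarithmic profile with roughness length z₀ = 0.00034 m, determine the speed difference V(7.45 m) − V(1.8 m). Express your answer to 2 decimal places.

3.96 kt

Log law: V₂ = V₁ · ln(z₂/z₀)/ln(z₁/z₀) = 23.9 × 9.9948/8.5744 = 27.8593 kt
ΔV = 27.8593 − 23.9 = 3.9593 kt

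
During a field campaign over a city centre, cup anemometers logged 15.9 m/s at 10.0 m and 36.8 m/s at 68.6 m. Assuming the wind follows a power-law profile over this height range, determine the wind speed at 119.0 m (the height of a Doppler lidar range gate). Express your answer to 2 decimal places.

First find α: α = ln(V₂/V₁)/ln(z₂/z₁) = ln(36.8/15.9)/ln(68.6/10.0) = 0.83918/1.92571 = 0.4358
Extrapolate from 68.6 m to 119.0 m: V₃ = 36.8 × (119.0/68.6)^0.4358 = 36.8 × 1.2713 = 46.7838 m/s

46.78 m/s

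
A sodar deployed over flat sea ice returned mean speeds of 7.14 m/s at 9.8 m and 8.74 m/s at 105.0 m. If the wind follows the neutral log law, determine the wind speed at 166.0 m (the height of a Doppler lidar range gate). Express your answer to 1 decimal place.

Log law: V ∝ ln(z/z₀). From the pair, with r = V₁/V₂ = 0.81693,
ln z₀ = (ln z₁ − r·ln z₂)/(1 − r) = (2.2824 − 0.81693×4.6540)/0.18307 = -8.3008 → z₀ = 0.0002483 m
V₃ = V₁ · ln(z₃/z₀)/ln(z₁/z₀) = 7.14 × 13.4128/10.5832 = 9.0490 m/s

9.0 m/s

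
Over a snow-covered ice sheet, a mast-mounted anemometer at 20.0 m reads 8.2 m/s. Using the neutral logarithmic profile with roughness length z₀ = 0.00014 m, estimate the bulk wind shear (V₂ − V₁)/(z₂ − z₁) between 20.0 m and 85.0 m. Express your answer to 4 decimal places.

Log law: V₂ = V₁ · ln(z₂/z₀)/ln(z₁/z₀) = 8.2 × 13.3165/11.8696 = 9.1996 m/s
ΔV/Δz = (9.1996 − 8.2)/(85.0 − 20.0) = 0.9996/65.0000 = 0.01538 m/s/m

0.0154 m/s/m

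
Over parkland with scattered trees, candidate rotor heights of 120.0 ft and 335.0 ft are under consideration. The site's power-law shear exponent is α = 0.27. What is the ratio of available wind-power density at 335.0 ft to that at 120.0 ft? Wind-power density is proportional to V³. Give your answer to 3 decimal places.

2.297

Speed ratio: V_B/V_A = (z_B/z_A)^α = (335.0/120.0)^0.27 = (2.7917)^0.27 = 1.31942
Power-density ratio: P_B/P_A = (V_B/V_A)³ = (1.31942)³ = 2.29694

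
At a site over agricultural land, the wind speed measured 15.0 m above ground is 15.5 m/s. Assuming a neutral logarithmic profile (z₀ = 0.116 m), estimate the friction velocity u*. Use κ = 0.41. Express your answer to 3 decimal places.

Log law: V(z) = (u*/κ) · ln(z/z₀) ⇒ u* = κ · V / ln(z/z₀)
u* = 0.41 × 15.5 / ln(15.0/0.116) = 0.41 × 15.5 / 4.8622
   = 6.3550 / 4.8622 = 1.3070 m/s

u* ≈ 1.307 m/s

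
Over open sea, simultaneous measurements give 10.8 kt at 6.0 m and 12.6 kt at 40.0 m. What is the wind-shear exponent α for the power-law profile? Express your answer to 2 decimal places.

α ≈ 0.08

Power law: V₂/V₁ = (z₂/z₁)^α ⇒ α = ln(V₂/V₁) / ln(z₂/z₁)
α = ln(12.6/10.8) / ln(40.0/6.0) = ln(1.1667) / ln(6.6667)
  = 0.15415 / 1.89712 = 0.08126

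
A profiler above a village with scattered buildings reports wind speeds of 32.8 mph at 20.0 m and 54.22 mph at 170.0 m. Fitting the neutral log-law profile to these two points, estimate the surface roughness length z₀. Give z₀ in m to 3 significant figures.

z₀ ≈ 0.755 m

Log law: V(z) ∝ ln(z/z₀). With r = V₁/V₂ = 32.8/54.22 = 0.60494,
r · ln(z₂/z₀) = ln(z₁/z₀) ⇒ ln z₀ = (ln z₁ − r·ln z₂)/(1 − r)
ln z₀ = (2.99573 − 0.60494×5.13580) / 0.39506 = -0.2813
z₀ = exp(-0.2813) = 0.7548 m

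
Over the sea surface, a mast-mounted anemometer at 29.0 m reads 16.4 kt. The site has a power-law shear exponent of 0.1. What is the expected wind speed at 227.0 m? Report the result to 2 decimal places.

Power-law profile: V₂ = V₁ · (z₂/z₁)^α
V₂ = 16.4 × (227.0/29.0)^0.1 = 16.4 × (7.8276)^0.1
    = 16.4 × 1.2285 = 20.1468 kt

20.15 kt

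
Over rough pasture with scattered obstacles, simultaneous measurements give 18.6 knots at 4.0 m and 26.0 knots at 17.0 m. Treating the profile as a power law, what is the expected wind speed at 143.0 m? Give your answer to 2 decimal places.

First find α: α = ln(V₂/V₁)/ln(z₂/z₁) = ln(26.0/18.6)/ln(17.0/4.0) = 0.33493/1.44692 = 0.2315
Extrapolate from 17.0 m to 143.0 m: V₃ = 26.0 × (143.0/17.0)^0.2315 = 26.0 × 1.6372 = 42.5665 knots

42.57 knots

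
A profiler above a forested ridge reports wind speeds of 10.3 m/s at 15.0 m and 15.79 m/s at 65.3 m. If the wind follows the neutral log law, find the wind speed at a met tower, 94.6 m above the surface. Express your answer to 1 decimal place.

Log law: V ∝ ln(z/z₀). From the pair, with r = V₁/V₂ = 0.65231,
ln z₀ = (ln z₁ − r·ln z₂)/(1 − r) = (2.7081 − 0.65231×4.1790)/0.34769 = -0.0516 → z₀ = 0.9497 m
V₃ = V₁ · ln(z₃/z₀)/ln(z₁/z₀) = 10.3 × 4.6013/2.7597 = 17.1734 m/s

17.2 m/s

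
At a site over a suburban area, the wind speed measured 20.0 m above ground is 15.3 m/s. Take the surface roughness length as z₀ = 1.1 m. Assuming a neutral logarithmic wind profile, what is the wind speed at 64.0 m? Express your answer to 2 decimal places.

21.44 m/s

Log law: V(z) ∝ ln(z/z₀), so V₂/V₁ = ln(z₂/z₀) / ln(z₁/z₀).
ln(64.0/1.1) = 4.0636, ln(20.0/1.1) = 2.9004
V₂ = 15.3 × 4.0636/2.9004 = 15.3 × 1.4010 = 21.4357 m/s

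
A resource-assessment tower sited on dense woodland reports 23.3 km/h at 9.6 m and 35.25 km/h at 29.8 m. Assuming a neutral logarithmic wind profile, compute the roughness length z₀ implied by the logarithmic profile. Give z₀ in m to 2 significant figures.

z₀ ≈ 1.1 m

Log law: V(z) ∝ ln(z/z₀). With r = V₁/V₂ = 23.3/35.25 = 0.66099,
r · ln(z₂/z₀) = ln(z₁/z₀) ⇒ ln z₀ = (ln z₁ − r·ln z₂)/(1 − r)
ln z₀ = (2.26176 − 0.66099×3.39451) / 0.33901 = 0.0531
z₀ = exp(0.0531) = 1.055 m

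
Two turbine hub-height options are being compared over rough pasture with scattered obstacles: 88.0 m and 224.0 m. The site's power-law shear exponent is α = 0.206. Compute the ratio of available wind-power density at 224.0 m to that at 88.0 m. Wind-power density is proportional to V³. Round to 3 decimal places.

1.781

Speed ratio: V_B/V_A = (z_B/z_A)^α = (224.0/88.0)^0.206 = (2.5455)^0.206 = 1.21224
Power-density ratio: P_B/P_A = (V_B/V_A)³ = (1.21224)³ = 1.78141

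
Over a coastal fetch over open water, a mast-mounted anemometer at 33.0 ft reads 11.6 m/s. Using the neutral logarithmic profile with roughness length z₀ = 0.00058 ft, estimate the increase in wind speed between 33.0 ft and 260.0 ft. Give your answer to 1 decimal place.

2.2 m/s

Log law: V₂ = V₁ · ln(z₂/z₀)/ln(z₁/z₀) = 11.6 × 13.0132/10.9490 = 13.7869 m/s
ΔV = 13.7869 − 11.6 = 2.1869 m/s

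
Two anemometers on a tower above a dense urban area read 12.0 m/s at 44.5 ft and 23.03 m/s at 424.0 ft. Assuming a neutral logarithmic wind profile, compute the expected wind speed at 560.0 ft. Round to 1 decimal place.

Log law: V ∝ ln(z/z₀). From the pair, with r = V₁/V₂ = 0.52106,
ln z₀ = (ln z₁ − r·ln z₂)/(1 − r) = (3.7955 − 0.52106×6.0497)/0.47894 = 1.3430 → z₀ = 3.831 ft
V₃ = V₁ · ln(z₃/z₀)/ln(z₁/z₀) = 12.0 × 4.9849/2.4525 = 24.3912 m/s

24.4 m/s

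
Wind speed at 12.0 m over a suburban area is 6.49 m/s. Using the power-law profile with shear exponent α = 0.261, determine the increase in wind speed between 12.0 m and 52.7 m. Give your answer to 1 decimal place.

Power law: V₂ = V₁ · (z₂/z₁)^α = 6.49 × (4.3917)^0.261 = 9.5493 m/s
ΔV = 9.5493 − 6.49 = 3.0593 m/s

3.1 m/s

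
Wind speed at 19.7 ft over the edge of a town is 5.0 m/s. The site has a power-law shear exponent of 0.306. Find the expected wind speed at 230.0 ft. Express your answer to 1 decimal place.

Power-law profile: V₂ = V₁ · (z₂/z₁)^α
V₂ = 5.0 × (230.0/19.7)^0.306 = 5.0 × (11.6751)^0.306
    = 5.0 × 2.1212 = 10.6060 m/s

10.6 m/s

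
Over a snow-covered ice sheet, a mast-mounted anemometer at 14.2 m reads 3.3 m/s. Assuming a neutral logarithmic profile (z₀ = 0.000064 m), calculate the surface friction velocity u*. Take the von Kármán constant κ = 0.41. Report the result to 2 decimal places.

u* ≈ 0.11 m/s

Log law: V(z) = (u*/κ) · ln(z/z₀) ⇒ u* = κ · V / ln(z/z₀)
u* = 0.41 × 3.3 / ln(14.2/0.000064) = 0.41 × 3.3 / 12.3099
   = 1.3530 / 12.3099 = 0.1099 m/s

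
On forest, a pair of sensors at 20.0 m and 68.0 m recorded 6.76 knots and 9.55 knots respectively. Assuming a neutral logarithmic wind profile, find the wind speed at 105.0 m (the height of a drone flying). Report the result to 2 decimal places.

10.54 knots

Log law: V ∝ ln(z/z₀). From the pair, with r = V₁/V₂ = 0.70785,
ln z₀ = (ln z₁ − r·ln z₂)/(1 − r) = (2.9957 − 0.70785×4.2195)/0.29215 = 0.0306 → z₀ = 1.031 m
V₃ = V₁ · ln(z₃/z₀)/ln(z₁/z₀) = 6.76 × 4.6234/2.9651 = 10.5405 knots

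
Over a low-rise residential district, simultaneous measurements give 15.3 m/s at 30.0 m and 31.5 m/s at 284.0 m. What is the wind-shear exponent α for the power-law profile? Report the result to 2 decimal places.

α ≈ 0.32

Power law: V₂/V₁ = (z₂/z₁)^α ⇒ α = ln(V₂/V₁) / ln(z₂/z₁)
α = ln(31.5/15.3) / ln(284.0/30.0) = ln(2.0588) / ln(9.4667)
  = 0.72213 / 2.24778 = 0.32127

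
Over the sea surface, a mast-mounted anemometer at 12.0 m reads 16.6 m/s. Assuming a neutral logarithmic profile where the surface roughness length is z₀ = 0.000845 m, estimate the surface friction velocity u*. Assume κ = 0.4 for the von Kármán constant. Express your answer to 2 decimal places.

u* ≈ 0.69 m/s

Log law: V(z) = (u*/κ) · ln(z/z₀) ⇒ u* = κ · V / ln(z/z₀)
u* = 0.4 × 16.6 / ln(12.0/0.000845) = 0.4 × 16.6 / 9.5611
   = 6.6400 / 9.5611 = 0.6945 m/s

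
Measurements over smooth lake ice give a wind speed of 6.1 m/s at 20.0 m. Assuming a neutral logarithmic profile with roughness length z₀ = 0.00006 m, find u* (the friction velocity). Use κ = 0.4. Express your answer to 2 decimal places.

u* ≈ 0.19 m/s

Log law: V(z) = (u*/κ) · ln(z/z₀) ⇒ u* = κ · V / ln(z/z₀)
u* = 0.4 × 6.1 / ln(20.0/0.00006) = 0.4 × 6.1 / 12.7169
   = 2.4400 / 12.7169 = 0.1919 m/s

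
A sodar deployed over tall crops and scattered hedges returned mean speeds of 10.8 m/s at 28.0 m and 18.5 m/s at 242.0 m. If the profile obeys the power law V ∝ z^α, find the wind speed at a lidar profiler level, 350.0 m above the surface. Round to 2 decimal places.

20.28 m/s

First find α: α = ln(V₂/V₁)/ln(z₂/z₁) = ln(18.5/10.8)/ln(242.0/28.0) = 0.53822/2.15673 = 0.2496
Extrapolate from 242.0 m to 350.0 m: V₃ = 18.5 × (350.0/242.0)^0.2496 = 18.5 × 1.0965 = 20.2845 m/s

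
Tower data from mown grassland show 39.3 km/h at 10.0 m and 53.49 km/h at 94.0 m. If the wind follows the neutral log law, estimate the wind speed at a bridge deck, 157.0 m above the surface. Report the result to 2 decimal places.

56.74 km/h

Log law: V ∝ ln(z/z₀). From the pair, with r = V₁/V₂ = 0.73472,
ln z₀ = (ln z₁ − r·ln z₂)/(1 − r) = (2.3026 − 0.73472×4.5433)/0.26528 = -3.9032 → z₀ = 0.02018 m
V₃ = V₁ · ln(z₃/z₀)/ln(z₁/z₀) = 39.3 × 8.9594/6.2058 = 56.7384 km/h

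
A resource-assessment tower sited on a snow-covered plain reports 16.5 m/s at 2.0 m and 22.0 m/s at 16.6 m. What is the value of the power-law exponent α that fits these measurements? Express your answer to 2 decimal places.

Power law: V₂/V₁ = (z₂/z₁)^α ⇒ α = ln(V₂/V₁) / ln(z₂/z₁)
α = ln(22.0/16.5) / ln(16.6/2.0) = ln(1.3333) / ln(8.3000)
  = 0.28768 / 2.11626 = 0.13594

α ≈ 0.14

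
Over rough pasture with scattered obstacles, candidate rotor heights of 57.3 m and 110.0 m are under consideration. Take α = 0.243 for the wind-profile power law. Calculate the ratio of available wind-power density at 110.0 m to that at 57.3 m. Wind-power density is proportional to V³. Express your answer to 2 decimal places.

Speed ratio: V_B/V_A = (z_B/z_A)^α = (110.0/57.3)^0.243 = (1.9197)^0.243 = 1.17173
Power-density ratio: P_B/P_A = (V_B/V_A)³ = (1.17173)³ = 1.60872

1.61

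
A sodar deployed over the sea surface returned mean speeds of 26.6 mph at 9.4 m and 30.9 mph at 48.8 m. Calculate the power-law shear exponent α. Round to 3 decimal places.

Power law: V₂/V₁ = (z₂/z₁)^α ⇒ α = ln(V₂/V₁) / ln(z₂/z₁)
α = ln(30.9/26.6) / ln(48.8/9.4) = ln(1.1617) / ln(5.1915)
  = 0.14984 / 1.64702 = 0.09098

α ≈ 0.091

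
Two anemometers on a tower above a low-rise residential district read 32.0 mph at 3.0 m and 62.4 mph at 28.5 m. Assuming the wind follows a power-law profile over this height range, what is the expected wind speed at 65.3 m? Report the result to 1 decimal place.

First find α: α = ln(V₂/V₁)/ln(z₂/z₁) = ln(62.4/32.0)/ln(28.5/3.0) = 0.66783/2.25129 = 0.2966
Extrapolate from 28.5 m to 65.3 m: V₃ = 62.4 × (65.3/28.5)^0.2966 = 62.4 × 1.2788 = 79.7988 mph

79.8 mph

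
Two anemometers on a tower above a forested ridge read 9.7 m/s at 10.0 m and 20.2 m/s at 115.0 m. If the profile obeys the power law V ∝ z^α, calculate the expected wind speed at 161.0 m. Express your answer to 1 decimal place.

22.3 m/s

First find α: α = ln(V₂/V₁)/ln(z₂/z₁) = ln(20.2/9.7)/ln(115.0/10.0) = 0.73356/2.44235 = 0.3003
Extrapolate from 115.0 m to 161.0 m: V₃ = 20.2 × (161.0/115.0)^0.3003 = 20.2 × 1.1063 = 22.3481 m/s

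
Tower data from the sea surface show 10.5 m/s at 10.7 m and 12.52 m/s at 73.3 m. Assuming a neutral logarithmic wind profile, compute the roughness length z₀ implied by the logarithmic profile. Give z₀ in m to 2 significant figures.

Log law: V(z) ∝ ln(z/z₀). With r = V₁/V₂ = 10.5/12.52 = 0.83866,
r · ln(z₂/z₀) = ln(z₁/z₀) ⇒ ln z₀ = (ln z₁ − r·ln z₂)/(1 − r)
ln z₀ = (2.37024 − 0.83866×4.29456) / 0.16134 = -7.6324
z₀ = exp(-7.6324) = 0.0004845 m

z₀ ≈ 0.00048 m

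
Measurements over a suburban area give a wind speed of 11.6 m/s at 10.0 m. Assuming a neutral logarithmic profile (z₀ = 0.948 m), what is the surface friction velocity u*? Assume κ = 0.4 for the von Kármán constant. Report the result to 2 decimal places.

Log law: V(z) = (u*/κ) · ln(z/z₀) ⇒ u* = κ · V / ln(z/z₀)
u* = 0.4 × 11.6 / ln(10.0/0.948) = 0.4 × 11.6 / 2.3560
   = 4.6400 / 2.3560 = 1.9695 m/s

u* ≈ 1.97 m/s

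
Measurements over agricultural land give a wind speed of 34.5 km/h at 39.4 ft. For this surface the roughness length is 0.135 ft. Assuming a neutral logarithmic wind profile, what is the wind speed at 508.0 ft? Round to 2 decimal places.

50.04 km/h

Log law: V(z) ∝ ln(z/z₀), so V₂/V₁ = ln(z₂/z₀) / ln(z₁/z₀).
ln(508.0/0.135) = 8.2330, ln(39.4/0.135) = 5.6762
V₂ = 34.5 × 8.2330/5.6762 = 34.5 × 1.4504 = 50.0396 km/h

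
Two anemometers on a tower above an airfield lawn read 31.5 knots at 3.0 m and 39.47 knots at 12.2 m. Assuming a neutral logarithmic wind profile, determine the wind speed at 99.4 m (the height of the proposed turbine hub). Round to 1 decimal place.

Log law: V ∝ ln(z/z₀). From the pair, with r = V₁/V₂ = 0.79807,
ln z₀ = (ln z₁ − r·ln z₂)/(1 − r) = (1.0986 − 0.79807×2.5014)/0.20193 = -4.4458 → z₀ = 0.01173 m
V₃ = V₁ · ln(z₃/z₀)/ln(z₁/z₀) = 31.5 × 9.0449/5.5444 = 51.3880 knots

51.4 knots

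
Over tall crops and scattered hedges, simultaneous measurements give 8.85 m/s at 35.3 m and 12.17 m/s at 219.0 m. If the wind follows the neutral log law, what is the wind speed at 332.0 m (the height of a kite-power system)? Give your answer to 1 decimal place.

12.9 m/s

Log law: V ∝ ln(z/z₀). From the pair, with r = V₁/V₂ = 0.72720,
ln z₀ = (ln z₁ − r·ln z₂)/(1 − r) = (3.5639 − 0.72720×5.3891)/0.27280 = -1.3015 → z₀ = 0.2721 m
V₃ = V₁ · ln(z₃/z₀)/ln(z₁/z₀) = 8.85 × 7.1066/4.8653 = 12.9268 m/s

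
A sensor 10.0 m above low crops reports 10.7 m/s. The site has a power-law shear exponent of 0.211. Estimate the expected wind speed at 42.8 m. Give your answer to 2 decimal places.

Power-law profile: V₂ = V₁ · (z₂/z₁)^α
V₂ = 10.7 × (42.8/10.0)^0.211 = 10.7 × (4.2800)^0.211
    = 10.7 × 1.3590 = 14.5418 m/s

14.54 m/s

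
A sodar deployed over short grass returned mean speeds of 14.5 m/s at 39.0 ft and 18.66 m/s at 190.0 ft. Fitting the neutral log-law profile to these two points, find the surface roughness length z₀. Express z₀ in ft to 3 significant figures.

z₀ ≈ 0.156 ft

Log law: V(z) ∝ ln(z/z₀). With r = V₁/V₂ = 14.5/18.66 = 0.77706,
r · ln(z₂/z₀) = ln(z₁/z₀) ⇒ ln z₀ = (ln z₁ − r·ln z₂)/(1 − r)
ln z₀ = (3.66356 − 0.77706×5.24702) / 0.22294 = -1.8557
z₀ = exp(-1.8557) = 0.1563 ft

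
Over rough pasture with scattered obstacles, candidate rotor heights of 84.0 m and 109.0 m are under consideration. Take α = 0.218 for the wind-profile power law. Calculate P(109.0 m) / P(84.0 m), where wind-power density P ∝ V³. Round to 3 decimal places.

Speed ratio: V_B/V_A = (z_B/z_A)^α = (109.0/84.0)^0.218 = (1.2976)^0.218 = 1.05844
Power-density ratio: P_B/P_A = (V_B/V_A)³ = (1.05844)³ = 1.18576

1.186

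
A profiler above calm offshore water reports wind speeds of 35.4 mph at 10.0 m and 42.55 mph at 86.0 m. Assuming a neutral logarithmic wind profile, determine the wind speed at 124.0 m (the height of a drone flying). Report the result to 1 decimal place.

43.8 mph

Log law: V ∝ ln(z/z₀). From the pair, with r = V₁/V₂ = 0.83196,
ln z₀ = (ln z₁ − r·ln z₂)/(1 − r) = (2.3026 − 0.83196×4.4543)/0.16804 = -8.3509 → z₀ = 0.0002362 m
V₃ = V₁ · ln(z₃/z₀)/ln(z₁/z₀) = 35.4 × 13.1712/10.6535 = 43.7659 mph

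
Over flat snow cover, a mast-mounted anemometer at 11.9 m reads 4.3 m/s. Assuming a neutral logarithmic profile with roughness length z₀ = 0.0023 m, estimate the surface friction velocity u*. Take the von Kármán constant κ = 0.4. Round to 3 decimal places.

u* ≈ 0.201 m/s

Log law: V(z) = (u*/κ) · ln(z/z₀) ⇒ u* = κ · V / ln(z/z₀)
u* = 0.4 × 4.3 / ln(11.9/0.0023) = 0.4 × 4.3 / 8.5514
   = 1.7200 / 8.5514 = 0.2011 m/s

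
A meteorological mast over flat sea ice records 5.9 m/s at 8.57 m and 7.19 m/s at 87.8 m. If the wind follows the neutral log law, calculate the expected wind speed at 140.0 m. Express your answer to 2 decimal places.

Log law: V ∝ ln(z/z₀). From the pair, with r = V₁/V₂ = 0.82058,
ln z₀ = (ln z₁ − r·ln z₂)/(1 − r) = (2.1483 − 0.82058×4.4751)/0.17942 = -8.4937 → z₀ = 0.0002048 m
V₃ = V₁ · ln(z₃/z₀)/ln(z₁/z₀) = 5.9 × 13.4353/10.6419 = 7.4487 m/s

7.45 m/s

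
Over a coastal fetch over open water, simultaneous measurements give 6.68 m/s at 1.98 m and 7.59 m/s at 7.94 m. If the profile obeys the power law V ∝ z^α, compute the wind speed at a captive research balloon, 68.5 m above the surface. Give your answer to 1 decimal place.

First find α: α = ln(V₂/V₁)/ln(z₂/z₁) = ln(7.59/6.68)/ln(7.94/1.98) = 0.12771/1.38882 = 0.0920
Extrapolate from 7.94 m to 68.5 m: V₃ = 7.59 × (68.5/7.94)^0.0920 = 7.59 × 1.2192 = 9.2534 m/s

9.3 m/s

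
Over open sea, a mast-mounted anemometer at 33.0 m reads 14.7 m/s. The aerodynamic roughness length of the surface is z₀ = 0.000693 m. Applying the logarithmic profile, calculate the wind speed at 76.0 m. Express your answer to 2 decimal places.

15.84 m/s

Log law: V(z) ∝ ln(z/z₀), so V₂/V₁ = ln(z₂/z₀) / ln(z₁/z₀).
ln(76.0/0.000693) = 11.6052, ln(33.0/0.000693) = 10.7710
V₂ = 14.7 × 11.6052/10.7710 = 14.7 × 1.0775 = 15.8385 m/s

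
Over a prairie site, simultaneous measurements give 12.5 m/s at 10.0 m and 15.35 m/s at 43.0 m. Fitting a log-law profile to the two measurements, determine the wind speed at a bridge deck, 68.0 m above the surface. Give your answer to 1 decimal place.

16.2 m/s

Log law: V ∝ ln(z/z₀). From the pair, with r = V₁/V₂ = 0.81433,
ln z₀ = (ln z₁ − r·ln z₂)/(1 − r) = (2.3026 − 0.81433×3.7612)/0.18567 = -4.0948 → z₀ = 0.01666 m
V₃ = V₁ · ln(z₃/z₀)/ln(z₁/z₀) = 12.5 × 8.3144/6.3974 = 16.2455 m/s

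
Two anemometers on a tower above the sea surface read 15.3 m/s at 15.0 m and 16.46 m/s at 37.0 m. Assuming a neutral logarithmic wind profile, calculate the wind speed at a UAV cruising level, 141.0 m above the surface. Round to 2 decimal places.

18.18 m/s

Log law: V ∝ ln(z/z₀). From the pair, with r = V₁/V₂ = 0.92953,
ln z₀ = (ln z₁ − r·ln z₂)/(1 − r) = (2.7081 − 0.92953×3.6109)/0.07047 = -9.2005 → z₀ = 0.0001010 m
V₃ = V₁ · ln(z₃/z₀)/ln(z₁/z₀) = 15.3 × 14.1492/11.9085 = 18.1789 m/s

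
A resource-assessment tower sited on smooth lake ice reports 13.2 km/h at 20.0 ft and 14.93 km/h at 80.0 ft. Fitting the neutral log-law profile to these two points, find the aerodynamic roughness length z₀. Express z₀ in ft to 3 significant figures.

z₀ ≈ 0.000510 ft

Log law: V(z) ∝ ln(z/z₀). With r = V₁/V₂ = 13.2/14.93 = 0.88413,
r · ln(z₂/z₀) = ln(z₁/z₀) ⇒ ln z₀ = (ln z₁ − r·ln z₂)/(1 − r)
ln z₀ = (2.99573 − 0.88413×4.38203) / 0.11587 = -7.5818
z₀ = exp(-7.5818) = 0.0005097 ft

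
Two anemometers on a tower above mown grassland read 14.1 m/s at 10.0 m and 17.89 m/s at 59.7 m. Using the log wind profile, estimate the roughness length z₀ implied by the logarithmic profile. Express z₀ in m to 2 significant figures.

z₀ ≈ 0.013 m

Log law: V(z) ∝ ln(z/z₀). With r = V₁/V₂ = 14.1/17.89 = 0.78815,
r · ln(z₂/z₀) = ln(z₁/z₀) ⇒ ln z₀ = (ln z₁ − r·ln z₂)/(1 − r)
ln z₀ = (2.30259 − 0.78815×4.08933) / 0.21185 = -4.3447
z₀ = exp(-4.3447) = 0.01298 m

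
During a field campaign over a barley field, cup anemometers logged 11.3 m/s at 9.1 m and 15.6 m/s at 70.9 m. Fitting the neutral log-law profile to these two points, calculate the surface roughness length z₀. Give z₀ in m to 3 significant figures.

Log law: V(z) ∝ ln(z/z₀). With r = V₁/V₂ = 11.3/15.6 = 0.72436,
r · ln(z₂/z₀) = ln(z₁/z₀) ⇒ ln z₀ = (ln z₁ − r·ln z₂)/(1 − r)
ln z₀ = (2.20827 − 0.72436×4.26127) / 0.27564 = -3.1868
z₀ = exp(-3.1868) = 0.04130 m

z₀ ≈ 0.0413 m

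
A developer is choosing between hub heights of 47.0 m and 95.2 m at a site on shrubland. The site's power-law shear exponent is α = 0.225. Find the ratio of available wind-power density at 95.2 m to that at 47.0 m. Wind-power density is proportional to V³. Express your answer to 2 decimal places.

Speed ratio: V_B/V_A = (z_B/z_A)^α = (95.2/47.0)^0.225 = (2.0255)^0.225 = 1.17212
Power-density ratio: P_B/P_A = (V_B/V_A)³ = (1.17212)³ = 1.61033

1.61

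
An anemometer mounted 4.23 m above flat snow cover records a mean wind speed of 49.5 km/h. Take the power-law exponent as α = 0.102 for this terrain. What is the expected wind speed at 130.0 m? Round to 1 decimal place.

70.2 km/h

Power-law profile: V₂ = V₁ · (z₂/z₁)^α
V₂ = 49.5 × (130.0/4.23)^0.102 = 49.5 × (30.7329)^0.102
    = 49.5 × 1.4182 = 70.2006 km/h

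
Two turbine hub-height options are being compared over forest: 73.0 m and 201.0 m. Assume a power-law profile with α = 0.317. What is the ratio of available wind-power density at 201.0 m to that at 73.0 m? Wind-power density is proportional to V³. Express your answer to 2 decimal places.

Speed ratio: V_B/V_A = (z_B/z_A)^α = (201.0/73.0)^0.317 = (2.7534)^0.317 = 1.37860
Power-density ratio: P_B/P_A = (V_B/V_A)³ = (1.37860)³ = 2.62011

2.62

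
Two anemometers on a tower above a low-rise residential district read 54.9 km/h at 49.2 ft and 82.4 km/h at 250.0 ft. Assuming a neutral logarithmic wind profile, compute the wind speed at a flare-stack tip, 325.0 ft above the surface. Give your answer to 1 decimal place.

Log law: V ∝ ln(z/z₀). From the pair, with r = V₁/V₂ = 0.66626,
ln z₀ = (ln z₁ − r·ln z₂)/(1 − r) = (3.8959 − 0.66626×5.5215)/0.33374 = 0.6507 → z₀ = 1.917 ft
V₃ = V₁ · ln(z₃/z₀)/ln(z₁/z₀) = 54.9 × 5.1332/3.2452 = 86.8385 km/h

86.8 km/h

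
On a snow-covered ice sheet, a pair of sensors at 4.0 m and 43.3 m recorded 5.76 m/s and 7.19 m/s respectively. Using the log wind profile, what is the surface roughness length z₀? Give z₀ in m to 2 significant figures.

z₀ ≈ 0.00027 m

Log law: V(z) ∝ ln(z/z₀). With r = V₁/V₂ = 5.76/7.19 = 0.80111,
r · ln(z₂/z₀) = ln(z₁/z₀) ⇒ ln z₀ = (ln z₁ − r·ln z₂)/(1 − r)
ln z₀ = (1.38629 − 0.80111×3.76815) / 0.19889 = -8.2078
z₀ = exp(-8.2078) = 0.0002725 m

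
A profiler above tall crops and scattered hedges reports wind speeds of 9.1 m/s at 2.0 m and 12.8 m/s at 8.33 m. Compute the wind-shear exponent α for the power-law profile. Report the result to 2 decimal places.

Power law: V₂/V₁ = (z₂/z₁)^α ⇒ α = ln(V₂/V₁) / ln(z₂/z₁)
α = ln(12.8/9.1) / ln(8.33/2.0) = ln(1.4066) / ln(4.1650)
  = 0.34117 / 1.42672 = 0.23913

α ≈ 0.24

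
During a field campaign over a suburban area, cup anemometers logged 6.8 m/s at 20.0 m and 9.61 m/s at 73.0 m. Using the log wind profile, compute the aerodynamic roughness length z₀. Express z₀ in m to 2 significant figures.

Log law: V(z) ∝ ln(z/z₀). With r = V₁/V₂ = 6.8/9.61 = 0.70760,
r · ln(z₂/z₀) = ln(z₁/z₀) ⇒ ln z₀ = (ln z₁ − r·ln z₂)/(1 − r)
ln z₀ = (2.99573 − 0.70760×4.29046) / 0.29240 = -0.1374
z₀ = exp(-0.1374) = 0.8716 m

z₀ ≈ 0.87 m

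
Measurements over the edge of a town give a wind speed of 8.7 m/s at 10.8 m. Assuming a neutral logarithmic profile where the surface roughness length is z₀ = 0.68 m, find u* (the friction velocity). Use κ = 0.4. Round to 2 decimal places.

u* ≈ 1.26 m/s

Log law: V(z) = (u*/κ) · ln(z/z₀) ⇒ u* = κ · V / ln(z/z₀)
u* = 0.4 × 8.7 / ln(10.8/0.68) = 0.4 × 8.7 / 2.7652
   = 3.4800 / 2.7652 = 1.2585 m/s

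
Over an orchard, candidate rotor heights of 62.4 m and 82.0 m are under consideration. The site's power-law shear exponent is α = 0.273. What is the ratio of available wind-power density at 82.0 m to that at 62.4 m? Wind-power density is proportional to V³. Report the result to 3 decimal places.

1.251

Speed ratio: V_B/V_A = (z_B/z_A)^α = (82.0/62.4)^0.273 = (1.3141)^0.273 = 1.07742
Power-density ratio: P_B/P_A = (V_B/V_A)³ = (1.07742)³ = 1.25071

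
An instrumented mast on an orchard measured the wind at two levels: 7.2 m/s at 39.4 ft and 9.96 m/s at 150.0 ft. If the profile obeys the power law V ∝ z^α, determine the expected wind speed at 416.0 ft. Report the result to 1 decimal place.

12.8 m/s

First find α: α = ln(V₂/V₁)/ln(z₂/z₁) = ln(9.96/7.2)/ln(150.0/39.4) = 0.32450/1.33687 = 0.2427
Extrapolate from 150.0 ft to 416.0 ft: V₃ = 9.96 × (416.0/150.0)^0.2427 = 9.96 × 1.2809 = 12.7582 m/s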